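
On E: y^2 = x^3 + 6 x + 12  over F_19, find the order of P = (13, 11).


Compute successive multiples of P until we hit O:
  1P = (13, 11)
  2P = (12, 8)
  3P = (3, 0)
  4P = (12, 11)
  5P = (13, 8)
  6P = O

ord(P) = 6


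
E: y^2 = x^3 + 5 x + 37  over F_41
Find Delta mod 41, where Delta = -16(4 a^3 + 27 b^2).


4 a^3 + 27 b^2 = 4*5^3 + 27*37^2 = 500 + 36963 = 37463
Delta = -16 * (37463) = -599408
Delta mod 41 = 12

Delta = 12 (mod 41)


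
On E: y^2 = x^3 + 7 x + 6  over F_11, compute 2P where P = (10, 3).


Doubling: s = (3 x1^2 + a) / (2 y1)
s = (3*10^2 + 7) / (2*3) mod 11 = 9
x3 = s^2 - 2 x1 mod 11 = 9^2 - 2*10 = 6
y3 = s (x1 - x3) - y1 mod 11 = 9 * (10 - 6) - 3 = 0

2P = (6, 0)


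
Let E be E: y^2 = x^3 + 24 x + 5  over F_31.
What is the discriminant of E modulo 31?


4 a^3 + 27 b^2 = 4*24^3 + 27*5^2 = 55296 + 675 = 55971
Delta = -16 * (55971) = -895536
Delta mod 31 = 23

Delta = 23 (mod 31)


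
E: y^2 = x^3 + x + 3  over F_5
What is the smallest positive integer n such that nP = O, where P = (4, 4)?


Compute successive multiples of P until we hit O:
  1P = (4, 4)
  2P = (1, 0)
  3P = (4, 1)
  4P = O

ord(P) = 4


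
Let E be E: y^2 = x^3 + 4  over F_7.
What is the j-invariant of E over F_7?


Delta = -16(4 a^3 + 27 b^2) mod 7 = 4
-1728 * (4 a)^3 = -1728 * (4*0)^3 mod 7 = 0
j = 0 * 4^(-1) mod 7 = 0

j = 0 (mod 7)


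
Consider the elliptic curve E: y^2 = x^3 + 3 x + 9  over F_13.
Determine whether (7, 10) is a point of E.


Check whether y^2 = x^3 + 3 x + 9 (mod 13) for (x, y) = (7, 10).
LHS: y^2 = 10^2 mod 13 = 9
RHS: x^3 + 3 x + 9 = 7^3 + 3*7 + 9 mod 13 = 9
LHS = RHS

Yes, on the curve


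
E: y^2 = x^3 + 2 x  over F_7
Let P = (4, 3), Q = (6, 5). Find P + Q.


P != Q, so use the chord formula.
s = (y2 - y1) / (x2 - x1) = (2) / (2) mod 7 = 1
x3 = s^2 - x1 - x2 mod 7 = 1^2 - 4 - 6 = 5
y3 = s (x1 - x3) - y1 mod 7 = 1 * (4 - 5) - 3 = 3

P + Q = (5, 3)


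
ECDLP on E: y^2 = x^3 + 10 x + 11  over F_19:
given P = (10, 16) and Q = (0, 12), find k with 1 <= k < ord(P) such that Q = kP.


Enumerate multiples of P until we hit Q = (0, 12):
  1P = (10, 16)
  2P = (0, 12)
Match found at i = 2.

k = 2


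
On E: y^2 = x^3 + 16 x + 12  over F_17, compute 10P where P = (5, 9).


k = 10 = 1010_2 (binary, LSB first: 0101)
Double-and-add from P = (5, 9):
  bit 0 = 0: acc unchanged = O
  bit 1 = 1: acc = O + (9, 1) = (9, 1)
  bit 2 = 0: acc unchanged = (9, 1)
  bit 3 = 1: acc = (9, 1) + (2, 1) = (6, 16)

10P = (6, 16)


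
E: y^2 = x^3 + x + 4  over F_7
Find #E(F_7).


For each x in F_7, count y with y^2 = x^3 + 1 x + 4 mod 7:
  x = 0: RHS = 4, y in [2, 5]  -> 2 point(s)
  x = 2: RHS = 0, y in [0]  -> 1 point(s)
  x = 4: RHS = 2, y in [3, 4]  -> 2 point(s)
  x = 5: RHS = 1, y in [1, 6]  -> 2 point(s)
  x = 6: RHS = 2, y in [3, 4]  -> 2 point(s)
Affine points: 9. Add the point at infinity: total = 10.

#E(F_7) = 10


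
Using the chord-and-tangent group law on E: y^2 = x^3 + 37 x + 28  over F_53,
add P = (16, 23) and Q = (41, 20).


P != Q, so use the chord formula.
s = (y2 - y1) / (x2 - x1) = (50) / (25) mod 53 = 2
x3 = s^2 - x1 - x2 mod 53 = 2^2 - 16 - 41 = 0
y3 = s (x1 - x3) - y1 mod 53 = 2 * (16 - 0) - 23 = 9

P + Q = (0, 9)


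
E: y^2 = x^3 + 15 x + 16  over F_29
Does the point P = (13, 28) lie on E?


Check whether y^2 = x^3 + 15 x + 16 (mod 29) for (x, y) = (13, 28).
LHS: y^2 = 28^2 mod 29 = 1
RHS: x^3 + 15 x + 16 = 13^3 + 15*13 + 16 mod 29 = 1
LHS = RHS

Yes, on the curve


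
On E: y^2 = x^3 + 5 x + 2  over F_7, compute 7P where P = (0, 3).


k = 7 = 111_2 (binary, LSB first: 111)
Double-and-add from P = (0, 3):
  bit 0 = 1: acc = O + (0, 3) = (0, 3)
  bit 1 = 1: acc = (0, 3) + (4, 3) = (3, 4)
  bit 2 = 1: acc = (3, 4) + (1, 6) = (4, 4)

7P = (4, 4)


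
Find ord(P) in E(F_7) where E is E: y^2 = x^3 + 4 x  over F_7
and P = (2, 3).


Compute successive multiples of P until we hit O:
  1P = (2, 3)
  2P = (0, 0)
  3P = (2, 4)
  4P = O

ord(P) = 4


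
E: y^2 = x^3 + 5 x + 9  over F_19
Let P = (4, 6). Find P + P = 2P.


Doubling: s = (3 x1^2 + a) / (2 y1)
s = (3*4^2 + 5) / (2*6) mod 19 = 6
x3 = s^2 - 2 x1 mod 19 = 6^2 - 2*4 = 9
y3 = s (x1 - x3) - y1 mod 19 = 6 * (4 - 9) - 6 = 2

2P = (9, 2)


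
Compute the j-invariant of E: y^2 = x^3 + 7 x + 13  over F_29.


Delta = -16(4 a^3 + 27 b^2) mod 29 = 15
-1728 * (4 a)^3 = -1728 * (4*7)^3 mod 29 = 17
j = 17 * 15^(-1) mod 29 = 5

j = 5 (mod 29)


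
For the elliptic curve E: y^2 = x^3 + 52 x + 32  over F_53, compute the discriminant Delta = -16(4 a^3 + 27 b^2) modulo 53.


4 a^3 + 27 b^2 = 4*52^3 + 27*32^2 = 562432 + 27648 = 590080
Delta = -16 * (590080) = -9441280
Delta mod 53 = 34

Delta = 34 (mod 53)


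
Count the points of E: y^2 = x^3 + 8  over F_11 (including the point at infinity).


For each x in F_11, count y with y^2 = x^3 + 0 x + 8 mod 11:
  x = 1: RHS = 9, y in [3, 8]  -> 2 point(s)
  x = 2: RHS = 5, y in [4, 7]  -> 2 point(s)
  x = 5: RHS = 1, y in [1, 10]  -> 2 point(s)
  x = 6: RHS = 4, y in [2, 9]  -> 2 point(s)
  x = 8: RHS = 3, y in [5, 6]  -> 2 point(s)
  x = 9: RHS = 0, y in [0]  -> 1 point(s)
Affine points: 11. Add the point at infinity: total = 12.

#E(F_11) = 12


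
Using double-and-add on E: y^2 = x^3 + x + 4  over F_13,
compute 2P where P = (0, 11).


k = 2 = 10_2 (binary, LSB first: 01)
Double-and-add from P = (0, 11):
  bit 0 = 0: acc unchanged = O
  bit 1 = 1: acc = O + (9, 1) = (9, 1)

2P = (9, 1)


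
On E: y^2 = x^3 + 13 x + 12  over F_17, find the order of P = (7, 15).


Compute successive multiples of P until we hit O:
  1P = (7, 15)
  2P = (5, 7)
  3P = (4, 14)
  4P = (8, 13)
  5P = (6, 0)
  6P = (8, 4)
  7P = (4, 3)
  8P = (5, 10)
  ... (continuing to 10P)
  10P = O

ord(P) = 10


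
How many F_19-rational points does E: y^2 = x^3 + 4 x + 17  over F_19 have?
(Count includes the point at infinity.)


For each x in F_19, count y with y^2 = x^3 + 4 x + 17 mod 19:
  x = 0: RHS = 17, y in [6, 13]  -> 2 point(s)
  x = 11: RHS = 5, y in [9, 10]  -> 2 point(s)
  x = 12: RHS = 7, y in [8, 11]  -> 2 point(s)
  x = 13: RHS = 5, y in [9, 10]  -> 2 point(s)
  x = 14: RHS = 5, y in [9, 10]  -> 2 point(s)
  x = 16: RHS = 16, y in [4, 15]  -> 2 point(s)
  x = 17: RHS = 1, y in [1, 18]  -> 2 point(s)
Affine points: 14. Add the point at infinity: total = 15.

#E(F_19) = 15


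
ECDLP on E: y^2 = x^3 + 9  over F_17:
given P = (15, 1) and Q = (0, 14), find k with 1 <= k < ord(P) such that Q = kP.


Enumerate multiples of P until we hit Q = (0, 14):
  1P = (15, 1)
  2P = (6, 2)
  3P = (0, 3)
  4P = (3, 11)
  5P = (3, 6)
  6P = (0, 14)
Match found at i = 6.

k = 6


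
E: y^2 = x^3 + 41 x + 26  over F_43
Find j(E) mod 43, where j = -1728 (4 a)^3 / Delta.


Delta = -16(4 a^3 + 27 b^2) mod 43 = 20
-1728 * (4 a)^3 = -1728 * (4*41)^3 mod 43 = 11
j = 11 * 20^(-1) mod 43 = 7

j = 7 (mod 43)


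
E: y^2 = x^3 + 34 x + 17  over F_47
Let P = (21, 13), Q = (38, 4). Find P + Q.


P != Q, so use the chord formula.
s = (y2 - y1) / (x2 - x1) = (38) / (17) mod 47 = 5
x3 = s^2 - x1 - x2 mod 47 = 5^2 - 21 - 38 = 13
y3 = s (x1 - x3) - y1 mod 47 = 5 * (21 - 13) - 13 = 27

P + Q = (13, 27)


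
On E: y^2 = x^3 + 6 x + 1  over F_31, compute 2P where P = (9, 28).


Doubling: s = (3 x1^2 + a) / (2 y1)
s = (3*9^2 + 6) / (2*28) mod 31 = 5
x3 = s^2 - 2 x1 mod 31 = 5^2 - 2*9 = 7
y3 = s (x1 - x3) - y1 mod 31 = 5 * (9 - 7) - 28 = 13

2P = (7, 13)


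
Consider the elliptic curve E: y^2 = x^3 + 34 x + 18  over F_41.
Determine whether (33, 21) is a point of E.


Check whether y^2 = x^3 + 34 x + 18 (mod 41) for (x, y) = (33, 21).
LHS: y^2 = 21^2 mod 41 = 31
RHS: x^3 + 34 x + 18 = 33^3 + 34*33 + 18 mod 41 = 13
LHS != RHS

No, not on the curve


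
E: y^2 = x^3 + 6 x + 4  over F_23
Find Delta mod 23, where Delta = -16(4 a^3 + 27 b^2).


4 a^3 + 27 b^2 = 4*6^3 + 27*4^2 = 864 + 432 = 1296
Delta = -16 * (1296) = -20736
Delta mod 23 = 10

Delta = 10 (mod 23)


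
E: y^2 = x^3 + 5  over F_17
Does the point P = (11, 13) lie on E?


Check whether y^2 = x^3 + 0 x + 5 (mod 17) for (x, y) = (11, 13).
LHS: y^2 = 13^2 mod 17 = 16
RHS: x^3 + 0 x + 5 = 11^3 + 0*11 + 5 mod 17 = 10
LHS != RHS

No, not on the curve


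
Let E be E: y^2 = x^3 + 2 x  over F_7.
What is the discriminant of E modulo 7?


4 a^3 + 27 b^2 = 4*2^3 + 27*0^2 = 32 + 0 = 32
Delta = -16 * (32) = -512
Delta mod 7 = 6

Delta = 6 (mod 7)


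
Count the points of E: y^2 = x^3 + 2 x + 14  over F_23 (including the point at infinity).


For each x in F_23, count y with y^2 = x^3 + 2 x + 14 mod 23:
  x = 2: RHS = 3, y in [7, 16]  -> 2 point(s)
  x = 3: RHS = 1, y in [1, 22]  -> 2 point(s)
  x = 6: RHS = 12, y in [9, 14]  -> 2 point(s)
  x = 7: RHS = 3, y in [7, 16]  -> 2 point(s)
  x = 8: RHS = 13, y in [6, 17]  -> 2 point(s)
  x = 9: RHS = 2, y in [5, 18]  -> 2 point(s)
  x = 12: RHS = 18, y in [8, 15]  -> 2 point(s)
  x = 13: RHS = 6, y in [11, 12]  -> 2 point(s)
  x = 14: RHS = 3, y in [7, 16]  -> 2 point(s)
  x = 16: RHS = 2, y in [5, 18]  -> 2 point(s)
  x = 17: RHS = 16, y in [4, 19]  -> 2 point(s)
  x = 20: RHS = 4, y in [2, 21]  -> 2 point(s)
  x = 21: RHS = 2, y in [5, 18]  -> 2 point(s)
Affine points: 26. Add the point at infinity: total = 27.

#E(F_23) = 27


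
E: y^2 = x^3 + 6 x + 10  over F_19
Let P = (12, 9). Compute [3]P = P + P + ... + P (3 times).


k = 3 = 11_2 (binary, LSB first: 11)
Double-and-add from P = (12, 9):
  bit 0 = 1: acc = O + (12, 9) = (12, 9)
  bit 1 = 1: acc = (12, 9) + (15, 13) = (17, 16)

3P = (17, 16)


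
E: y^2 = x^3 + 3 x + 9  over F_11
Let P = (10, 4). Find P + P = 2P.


Doubling: s = (3 x1^2 + a) / (2 y1)
s = (3*10^2 + 3) / (2*4) mod 11 = 9
x3 = s^2 - 2 x1 mod 11 = 9^2 - 2*10 = 6
y3 = s (x1 - x3) - y1 mod 11 = 9 * (10 - 6) - 4 = 10

2P = (6, 10)


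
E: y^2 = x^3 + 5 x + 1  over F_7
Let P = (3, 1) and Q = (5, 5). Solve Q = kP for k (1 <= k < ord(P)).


Enumerate multiples of P until we hit Q = (5, 5):
  1P = (3, 1)
  2P = (5, 2)
  3P = (1, 0)
  4P = (5, 5)
Match found at i = 4.

k = 4


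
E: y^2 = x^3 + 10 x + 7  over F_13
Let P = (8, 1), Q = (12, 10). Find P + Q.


P != Q, so use the chord formula.
s = (y2 - y1) / (x2 - x1) = (9) / (4) mod 13 = 12
x3 = s^2 - x1 - x2 mod 13 = 12^2 - 8 - 12 = 7
y3 = s (x1 - x3) - y1 mod 13 = 12 * (8 - 7) - 1 = 11

P + Q = (7, 11)


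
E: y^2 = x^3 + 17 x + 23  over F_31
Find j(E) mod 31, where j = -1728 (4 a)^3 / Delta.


Delta = -16(4 a^3 + 27 b^2) mod 31 = 5
-1728 * (4 a)^3 = -1728 * (4*17)^3 mod 31 = 23
j = 23 * 5^(-1) mod 31 = 17

j = 17 (mod 31)


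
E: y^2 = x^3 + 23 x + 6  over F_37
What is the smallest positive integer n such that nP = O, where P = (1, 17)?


Compute successive multiples of P until we hit O:
  1P = (1, 17)
  2P = (32, 5)
  3P = (8, 6)
  4P = (35, 10)
  5P = (27, 21)
  6P = (18, 6)
  7P = (6, 8)
  8P = (14, 36)
  ... (continuing to 36P)
  36P = O

ord(P) = 36


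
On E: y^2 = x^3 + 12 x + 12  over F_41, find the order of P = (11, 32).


Compute successive multiples of P until we hit O:
  1P = (11, 32)
  2P = (10, 36)
  3P = (36, 27)
  4P = (17, 2)
  5P = (38, 21)
  6P = (15, 0)
  7P = (38, 20)
  8P = (17, 39)
  ... (continuing to 12P)
  12P = O

ord(P) = 12


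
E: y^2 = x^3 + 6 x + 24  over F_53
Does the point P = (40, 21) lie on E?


Check whether y^2 = x^3 + 6 x + 24 (mod 53) for (x, y) = (40, 21).
LHS: y^2 = 21^2 mod 53 = 17
RHS: x^3 + 6 x + 24 = 40^3 + 6*40 + 24 mod 53 = 28
LHS != RHS

No, not on the curve


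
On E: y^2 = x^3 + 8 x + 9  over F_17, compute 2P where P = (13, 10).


Doubling: s = (3 x1^2 + a) / (2 y1)
s = (3*13^2 + 8) / (2*10) mod 17 = 13
x3 = s^2 - 2 x1 mod 17 = 13^2 - 2*13 = 7
y3 = s (x1 - x3) - y1 mod 17 = 13 * (13 - 7) - 10 = 0

2P = (7, 0)


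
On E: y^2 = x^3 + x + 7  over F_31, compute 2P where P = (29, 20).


k = 2 = 10_2 (binary, LSB first: 01)
Double-and-add from P = (29, 20):
  bit 0 = 0: acc unchanged = O
  bit 1 = 1: acc = O + (8, 0) = (8, 0)

2P = (8, 0)


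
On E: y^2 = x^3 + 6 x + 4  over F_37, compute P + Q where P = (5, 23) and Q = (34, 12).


P != Q, so use the chord formula.
s = (y2 - y1) / (x2 - x1) = (26) / (29) mod 37 = 6
x3 = s^2 - x1 - x2 mod 37 = 6^2 - 5 - 34 = 34
y3 = s (x1 - x3) - y1 mod 37 = 6 * (5 - 34) - 23 = 25

P + Q = (34, 25)


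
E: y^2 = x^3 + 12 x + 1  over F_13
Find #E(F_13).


For each x in F_13, count y with y^2 = x^3 + 12 x + 1 mod 13:
  x = 0: RHS = 1, y in [1, 12]  -> 2 point(s)
  x = 1: RHS = 1, y in [1, 12]  -> 2 point(s)
  x = 3: RHS = 12, y in [5, 8]  -> 2 point(s)
  x = 4: RHS = 9, y in [3, 10]  -> 2 point(s)
  x = 5: RHS = 4, y in [2, 11]  -> 2 point(s)
  x = 6: RHS = 3, y in [4, 9]  -> 2 point(s)
  x = 7: RHS = 12, y in [5, 8]  -> 2 point(s)
  x = 10: RHS = 3, y in [4, 9]  -> 2 point(s)
  x = 12: RHS = 1, y in [1, 12]  -> 2 point(s)
Affine points: 18. Add the point at infinity: total = 19.

#E(F_13) = 19


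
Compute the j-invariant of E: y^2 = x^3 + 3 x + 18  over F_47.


Delta = -16(4 a^3 + 27 b^2) mod 47 = 9
-1728 * (4 a)^3 = -1728 * (4*3)^3 mod 47 = 20
j = 20 * 9^(-1) mod 47 = 44

j = 44 (mod 47)


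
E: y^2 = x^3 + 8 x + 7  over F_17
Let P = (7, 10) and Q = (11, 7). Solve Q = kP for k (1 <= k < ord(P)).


Enumerate multiples of P until we hit Q = (11, 7):
  1P = (7, 10)
  2P = (11, 10)
  3P = (16, 7)
  4P = (13, 9)
  5P = (6, 4)
  6P = (6, 13)
  7P = (13, 8)
  8P = (16, 10)
  9P = (11, 7)
Match found at i = 9.

k = 9


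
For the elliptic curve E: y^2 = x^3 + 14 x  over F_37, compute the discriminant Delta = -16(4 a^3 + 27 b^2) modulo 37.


4 a^3 + 27 b^2 = 4*14^3 + 27*0^2 = 10976 + 0 = 10976
Delta = -16 * (10976) = -175616
Delta mod 37 = 23

Delta = 23 (mod 37)


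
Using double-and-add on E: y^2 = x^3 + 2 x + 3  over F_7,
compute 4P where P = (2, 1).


k = 4 = 100_2 (binary, LSB first: 001)
Double-and-add from P = (2, 1):
  bit 0 = 0: acc unchanged = O
  bit 1 = 0: acc unchanged = O
  bit 2 = 1: acc = O + (3, 1) = (3, 1)

4P = (3, 1)


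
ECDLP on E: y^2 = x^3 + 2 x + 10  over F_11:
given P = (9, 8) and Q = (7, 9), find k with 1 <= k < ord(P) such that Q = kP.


Enumerate multiples of P until we hit Q = (7, 9):
  1P = (9, 8)
  2P = (7, 2)
  3P = (4, 7)
  4P = (2, 0)
  5P = (4, 4)
  6P = (7, 9)
Match found at i = 6.

k = 6


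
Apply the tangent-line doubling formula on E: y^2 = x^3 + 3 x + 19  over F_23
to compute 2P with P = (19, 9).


Doubling: s = (3 x1^2 + a) / (2 y1)
s = (3*19^2 + 3) / (2*9) mod 23 = 22
x3 = s^2 - 2 x1 mod 23 = 22^2 - 2*19 = 9
y3 = s (x1 - x3) - y1 mod 23 = 22 * (19 - 9) - 9 = 4

2P = (9, 4)


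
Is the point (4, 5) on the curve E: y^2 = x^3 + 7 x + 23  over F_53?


Check whether y^2 = x^3 + 7 x + 23 (mod 53) for (x, y) = (4, 5).
LHS: y^2 = 5^2 mod 53 = 25
RHS: x^3 + 7 x + 23 = 4^3 + 7*4 + 23 mod 53 = 9
LHS != RHS

No, not on the curve


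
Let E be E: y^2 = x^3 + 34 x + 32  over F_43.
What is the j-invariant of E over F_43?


Delta = -16(4 a^3 + 27 b^2) mod 43 = 17
-1728 * (4 a)^3 = -1728 * (4*34)^3 mod 43 = 8
j = 8 * 17^(-1) mod 43 = 3

j = 3 (mod 43)


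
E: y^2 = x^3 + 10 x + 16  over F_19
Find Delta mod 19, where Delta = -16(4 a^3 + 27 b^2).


4 a^3 + 27 b^2 = 4*10^3 + 27*16^2 = 4000 + 6912 = 10912
Delta = -16 * (10912) = -174592
Delta mod 19 = 18

Delta = 18 (mod 19)


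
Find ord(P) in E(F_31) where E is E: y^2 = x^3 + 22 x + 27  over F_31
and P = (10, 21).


Compute successive multiples of P until we hit O:
  1P = (10, 21)
  2P = (25, 19)
  3P = (12, 2)
  4P = (14, 17)
  5P = (8, 8)
  6P = (1, 22)
  7P = (7, 20)
  8P = (21, 27)
  ... (continuing to 29P)
  29P = O

ord(P) = 29


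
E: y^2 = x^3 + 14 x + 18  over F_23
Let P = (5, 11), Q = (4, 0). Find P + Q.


P != Q, so use the chord formula.
s = (y2 - y1) / (x2 - x1) = (12) / (22) mod 23 = 11
x3 = s^2 - x1 - x2 mod 23 = 11^2 - 5 - 4 = 20
y3 = s (x1 - x3) - y1 mod 23 = 11 * (5 - 20) - 11 = 8

P + Q = (20, 8)


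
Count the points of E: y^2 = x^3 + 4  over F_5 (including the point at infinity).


For each x in F_5, count y with y^2 = x^3 + 0 x + 4 mod 5:
  x = 0: RHS = 4, y in [2, 3]  -> 2 point(s)
  x = 1: RHS = 0, y in [0]  -> 1 point(s)
  x = 3: RHS = 1, y in [1, 4]  -> 2 point(s)
Affine points: 5. Add the point at infinity: total = 6.

#E(F_5) = 6


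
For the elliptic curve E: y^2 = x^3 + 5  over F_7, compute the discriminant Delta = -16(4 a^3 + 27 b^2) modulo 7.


4 a^3 + 27 b^2 = 4*0^3 + 27*5^2 = 0 + 675 = 675
Delta = -16 * (675) = -10800
Delta mod 7 = 1

Delta = 1 (mod 7)


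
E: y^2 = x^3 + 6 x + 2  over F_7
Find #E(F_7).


For each x in F_7, count y with y^2 = x^3 + 6 x + 2 mod 7:
  x = 0: RHS = 2, y in [3, 4]  -> 2 point(s)
  x = 1: RHS = 2, y in [3, 4]  -> 2 point(s)
  x = 2: RHS = 1, y in [1, 6]  -> 2 point(s)
  x = 6: RHS = 2, y in [3, 4]  -> 2 point(s)
Affine points: 8. Add the point at infinity: total = 9.

#E(F_7) = 9


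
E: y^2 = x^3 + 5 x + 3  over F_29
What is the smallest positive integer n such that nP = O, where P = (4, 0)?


Compute successive multiples of P until we hit O:
  1P = (4, 0)
  2P = O

ord(P) = 2


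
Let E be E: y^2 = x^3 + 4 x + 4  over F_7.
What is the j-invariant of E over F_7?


Delta = -16(4 a^3 + 27 b^2) mod 7 = 3
-1728 * (4 a)^3 = -1728 * (4*4)^3 mod 7 = 1
j = 1 * 3^(-1) mod 7 = 5

j = 5 (mod 7)


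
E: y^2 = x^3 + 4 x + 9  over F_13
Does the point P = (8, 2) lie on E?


Check whether y^2 = x^3 + 4 x + 9 (mod 13) for (x, y) = (8, 2).
LHS: y^2 = 2^2 mod 13 = 4
RHS: x^3 + 4 x + 9 = 8^3 + 4*8 + 9 mod 13 = 7
LHS != RHS

No, not on the curve


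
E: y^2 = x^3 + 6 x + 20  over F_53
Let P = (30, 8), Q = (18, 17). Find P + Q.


P != Q, so use the chord formula.
s = (y2 - y1) / (x2 - x1) = (9) / (41) mod 53 = 39
x3 = s^2 - x1 - x2 mod 53 = 39^2 - 30 - 18 = 42
y3 = s (x1 - x3) - y1 mod 53 = 39 * (30 - 42) - 8 = 1

P + Q = (42, 1)


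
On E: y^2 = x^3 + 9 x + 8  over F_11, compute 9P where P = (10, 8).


k = 9 = 1001_2 (binary, LSB first: 1001)
Double-and-add from P = (10, 8):
  bit 0 = 1: acc = O + (10, 8) = (10, 8)
  bit 1 = 0: acc unchanged = (10, 8)
  bit 2 = 0: acc unchanged = (10, 8)
  bit 3 = 1: acc = (10, 8) + (8, 8) = (4, 3)

9P = (4, 3)


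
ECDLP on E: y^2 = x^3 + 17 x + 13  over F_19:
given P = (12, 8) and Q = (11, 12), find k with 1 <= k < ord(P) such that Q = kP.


Enumerate multiples of P until we hit Q = (11, 12):
  1P = (12, 8)
  2P = (11, 7)
  3P = (16, 7)
  4P = (16, 12)
  5P = (11, 12)
Match found at i = 5.

k = 5


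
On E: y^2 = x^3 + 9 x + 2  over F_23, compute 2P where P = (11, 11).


Doubling: s = (3 x1^2 + a) / (2 y1)
s = (3*11^2 + 9) / (2*11) mod 23 = 19
x3 = s^2 - 2 x1 mod 23 = 19^2 - 2*11 = 17
y3 = s (x1 - x3) - y1 mod 23 = 19 * (11 - 17) - 11 = 13

2P = (17, 13)


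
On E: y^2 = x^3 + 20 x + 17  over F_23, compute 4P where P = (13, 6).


k = 4 = 100_2 (binary, LSB first: 001)
Double-and-add from P = (13, 6):
  bit 0 = 0: acc unchanged = O
  bit 1 = 0: acc unchanged = O
  bit 2 = 1: acc = O + (13, 6) = (13, 6)

4P = (13, 6)


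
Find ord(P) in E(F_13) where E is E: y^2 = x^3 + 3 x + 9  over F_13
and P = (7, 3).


Compute successive multiples of P until we hit O:
  1P = (7, 3)
  2P = (0, 3)
  3P = (6, 10)
  4P = (10, 5)
  5P = (8, 5)
  6P = (2, 7)
  7P = (1, 0)
  8P = (2, 6)
  ... (continuing to 14P)
  14P = O

ord(P) = 14


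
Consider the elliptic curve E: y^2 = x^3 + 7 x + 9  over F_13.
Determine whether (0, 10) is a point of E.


Check whether y^2 = x^3 + 7 x + 9 (mod 13) for (x, y) = (0, 10).
LHS: y^2 = 10^2 mod 13 = 9
RHS: x^3 + 7 x + 9 = 0^3 + 7*0 + 9 mod 13 = 9
LHS = RHS

Yes, on the curve


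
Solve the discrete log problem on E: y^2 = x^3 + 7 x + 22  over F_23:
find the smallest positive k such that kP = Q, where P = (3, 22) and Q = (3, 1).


Enumerate multiples of P until we hit Q = (3, 1):
  1P = (3, 22)
  2P = (7, 0)
  3P = (3, 1)
Match found at i = 3.

k = 3


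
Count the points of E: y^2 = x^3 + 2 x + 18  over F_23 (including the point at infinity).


For each x in F_23, count y with y^2 = x^3 + 2 x + 18 mod 23:
  x = 0: RHS = 18, y in [8, 15]  -> 2 point(s)
  x = 6: RHS = 16, y in [4, 19]  -> 2 point(s)
  x = 9: RHS = 6, y in [11, 12]  -> 2 point(s)
  x = 10: RHS = 3, y in [7, 16]  -> 2 point(s)
  x = 16: RHS = 6, y in [11, 12]  -> 2 point(s)
  x = 20: RHS = 8, y in [10, 13]  -> 2 point(s)
  x = 21: RHS = 6, y in [11, 12]  -> 2 point(s)
Affine points: 14. Add the point at infinity: total = 15.

#E(F_23) = 15


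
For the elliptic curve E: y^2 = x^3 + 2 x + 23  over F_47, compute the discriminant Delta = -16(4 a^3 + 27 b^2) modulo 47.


4 a^3 + 27 b^2 = 4*2^3 + 27*23^2 = 32 + 14283 = 14315
Delta = -16 * (14315) = -229040
Delta mod 47 = 38

Delta = 38 (mod 47)


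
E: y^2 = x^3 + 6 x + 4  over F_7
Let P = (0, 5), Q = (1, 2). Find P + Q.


P != Q, so use the chord formula.
s = (y2 - y1) / (x2 - x1) = (4) / (1) mod 7 = 4
x3 = s^2 - x1 - x2 mod 7 = 4^2 - 0 - 1 = 1
y3 = s (x1 - x3) - y1 mod 7 = 4 * (0 - 1) - 5 = 5

P + Q = (1, 5)


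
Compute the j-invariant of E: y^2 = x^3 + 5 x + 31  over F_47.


Delta = -16(4 a^3 + 27 b^2) mod 47 = 36
-1728 * (4 a)^3 = -1728 * (4*5)^3 mod 47 = 16
j = 16 * 36^(-1) mod 47 = 37

j = 37 (mod 47)


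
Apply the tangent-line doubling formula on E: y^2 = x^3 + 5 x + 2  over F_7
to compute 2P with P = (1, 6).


Doubling: s = (3 x1^2 + a) / (2 y1)
s = (3*1^2 + 5) / (2*6) mod 7 = 3
x3 = s^2 - 2 x1 mod 7 = 3^2 - 2*1 = 0
y3 = s (x1 - x3) - y1 mod 7 = 3 * (1 - 0) - 6 = 4

2P = (0, 4)


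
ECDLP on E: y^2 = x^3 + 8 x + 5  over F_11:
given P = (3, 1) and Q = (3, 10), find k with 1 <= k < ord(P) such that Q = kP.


Enumerate multiples of P until we hit Q = (3, 10):
  1P = (3, 1)
  2P = (6, 7)
  3P = (6, 4)
  4P = (3, 10)
Match found at i = 4.

k = 4


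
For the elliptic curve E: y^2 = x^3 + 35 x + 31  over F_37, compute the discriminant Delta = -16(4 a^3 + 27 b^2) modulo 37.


4 a^3 + 27 b^2 = 4*35^3 + 27*31^2 = 171500 + 25947 = 197447
Delta = -16 * (197447) = -3159152
Delta mod 37 = 19

Delta = 19 (mod 37)


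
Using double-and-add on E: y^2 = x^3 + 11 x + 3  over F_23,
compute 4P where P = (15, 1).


k = 4 = 100_2 (binary, LSB first: 001)
Double-and-add from P = (15, 1):
  bit 0 = 0: acc unchanged = O
  bit 1 = 0: acc unchanged = O
  bit 2 = 1: acc = O + (15, 22) = (15, 22)

4P = (15, 22)


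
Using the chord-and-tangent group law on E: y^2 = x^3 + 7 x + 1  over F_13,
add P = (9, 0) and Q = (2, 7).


P != Q, so use the chord formula.
s = (y2 - y1) / (x2 - x1) = (7) / (6) mod 13 = 12
x3 = s^2 - x1 - x2 mod 13 = 12^2 - 9 - 2 = 3
y3 = s (x1 - x3) - y1 mod 13 = 12 * (9 - 3) - 0 = 7

P + Q = (3, 7)


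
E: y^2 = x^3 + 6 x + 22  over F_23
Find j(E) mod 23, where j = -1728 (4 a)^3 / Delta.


Delta = -16(4 a^3 + 27 b^2) mod 23 = 4
-1728 * (4 a)^3 = -1728 * (4*6)^3 mod 23 = 20
j = 20 * 4^(-1) mod 23 = 5

j = 5 (mod 23)


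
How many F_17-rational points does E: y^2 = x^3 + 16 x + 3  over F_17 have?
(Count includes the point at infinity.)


For each x in F_17, count y with y^2 = x^3 + 16 x + 3 mod 17:
  x = 2: RHS = 9, y in [3, 14]  -> 2 point(s)
  x = 5: RHS = 4, y in [2, 15]  -> 2 point(s)
  x = 6: RHS = 9, y in [3, 14]  -> 2 point(s)
  x = 7: RHS = 16, y in [4, 13]  -> 2 point(s)
  x = 9: RHS = 9, y in [3, 14]  -> 2 point(s)
  x = 12: RHS = 2, y in [6, 11]  -> 2 point(s)
  x = 14: RHS = 13, y in [8, 9]  -> 2 point(s)
Affine points: 14. Add the point at infinity: total = 15.

#E(F_17) = 15


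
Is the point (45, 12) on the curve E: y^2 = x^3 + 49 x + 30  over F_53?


Check whether y^2 = x^3 + 49 x + 30 (mod 53) for (x, y) = (45, 12).
LHS: y^2 = 12^2 mod 53 = 38
RHS: x^3 + 49 x + 30 = 45^3 + 49*45 + 30 mod 53 = 27
LHS != RHS

No, not on the curve


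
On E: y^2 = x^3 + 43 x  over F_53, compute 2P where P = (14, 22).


Doubling: s = (3 x1^2 + a) / (2 y1)
s = (3*14^2 + 43) / (2*22) mod 53 = 30
x3 = s^2 - 2 x1 mod 53 = 30^2 - 2*14 = 24
y3 = s (x1 - x3) - y1 mod 53 = 30 * (14 - 24) - 22 = 49

2P = (24, 49)


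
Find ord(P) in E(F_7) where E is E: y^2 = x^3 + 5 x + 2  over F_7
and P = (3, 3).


Compute successive multiples of P until we hit O:
  1P = (3, 3)
  2P = (3, 4)
  3P = O

ord(P) = 3


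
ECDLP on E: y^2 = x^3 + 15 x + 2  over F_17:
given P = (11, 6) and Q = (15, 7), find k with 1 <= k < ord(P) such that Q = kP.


Enumerate multiples of P until we hit Q = (15, 7):
  1P = (11, 6)
  2P = (14, 10)
  3P = (7, 5)
  4P = (15, 10)
  5P = (9, 13)
  6P = (5, 7)
  7P = (10, 8)
  8P = (0, 6)
  9P = (6, 11)
  10P = (1, 1)
  11P = (1, 16)
  12P = (6, 6)
  13P = (0, 11)
  14P = (10, 9)
  15P = (5, 10)
  16P = (9, 4)
  17P = (15, 7)
Match found at i = 17.

k = 17


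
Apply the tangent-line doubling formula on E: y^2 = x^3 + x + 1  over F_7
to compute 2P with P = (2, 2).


Doubling: s = (3 x1^2 + a) / (2 y1)
s = (3*2^2 + 1) / (2*2) mod 7 = 5
x3 = s^2 - 2 x1 mod 7 = 5^2 - 2*2 = 0
y3 = s (x1 - x3) - y1 mod 7 = 5 * (2 - 0) - 2 = 1

2P = (0, 1)


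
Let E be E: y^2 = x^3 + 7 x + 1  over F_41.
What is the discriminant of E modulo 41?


4 a^3 + 27 b^2 = 4*7^3 + 27*1^2 = 1372 + 27 = 1399
Delta = -16 * (1399) = -22384
Delta mod 41 = 2

Delta = 2 (mod 41)


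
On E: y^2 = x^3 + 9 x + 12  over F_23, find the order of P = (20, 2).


Compute successive multiples of P until we hit O:
  1P = (20, 2)
  2P = (18, 16)
  3P = (11, 4)
  4P = (0, 14)
  5P = (19, 2)
  6P = (7, 21)
  7P = (21, 3)
  8P = (6, 12)
  ... (continuing to 27P)
  27P = O

ord(P) = 27


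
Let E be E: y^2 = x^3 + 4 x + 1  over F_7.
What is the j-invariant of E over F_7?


Delta = -16(4 a^3 + 27 b^2) mod 7 = 1
-1728 * (4 a)^3 = -1728 * (4*4)^3 mod 7 = 1
j = 1 * 1^(-1) mod 7 = 1

j = 1 (mod 7)


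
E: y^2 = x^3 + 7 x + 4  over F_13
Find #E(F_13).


For each x in F_13, count y with y^2 = x^3 + 7 x + 4 mod 13:
  x = 0: RHS = 4, y in [2, 11]  -> 2 point(s)
  x = 1: RHS = 12, y in [5, 8]  -> 2 point(s)
  x = 2: RHS = 0, y in [0]  -> 1 point(s)
  x = 3: RHS = 0, y in [0]  -> 1 point(s)
  x = 8: RHS = 0, y in [0]  -> 1 point(s)
  x = 9: RHS = 3, y in [4, 9]  -> 2 point(s)
  x = 12: RHS = 9, y in [3, 10]  -> 2 point(s)
Affine points: 11. Add the point at infinity: total = 12.

#E(F_13) = 12


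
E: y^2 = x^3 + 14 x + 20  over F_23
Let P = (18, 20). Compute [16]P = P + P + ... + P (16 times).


k = 16 = 10000_2 (binary, LSB first: 00001)
Double-and-add from P = (18, 20):
  bit 0 = 0: acc unchanged = O
  bit 1 = 0: acc unchanged = O
  bit 2 = 0: acc unchanged = O
  bit 3 = 0: acc unchanged = O
  bit 4 = 1: acc = O + (16, 19) = (16, 19)

16P = (16, 19)


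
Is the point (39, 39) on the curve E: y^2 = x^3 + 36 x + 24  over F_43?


Check whether y^2 = x^3 + 36 x + 24 (mod 43) for (x, y) = (39, 39).
LHS: y^2 = 39^2 mod 43 = 16
RHS: x^3 + 36 x + 24 = 39^3 + 36*39 + 24 mod 43 = 31
LHS != RHS

No, not on the curve


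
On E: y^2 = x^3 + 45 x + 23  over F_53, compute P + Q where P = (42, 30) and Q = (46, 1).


P != Q, so use the chord formula.
s = (y2 - y1) / (x2 - x1) = (24) / (4) mod 53 = 6
x3 = s^2 - x1 - x2 mod 53 = 6^2 - 42 - 46 = 1
y3 = s (x1 - x3) - y1 mod 53 = 6 * (42 - 1) - 30 = 4

P + Q = (1, 4)


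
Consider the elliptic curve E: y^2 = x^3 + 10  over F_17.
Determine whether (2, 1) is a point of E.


Check whether y^2 = x^3 + 0 x + 10 (mod 17) for (x, y) = (2, 1).
LHS: y^2 = 1^2 mod 17 = 1
RHS: x^3 + 0 x + 10 = 2^3 + 0*2 + 10 mod 17 = 1
LHS = RHS

Yes, on the curve


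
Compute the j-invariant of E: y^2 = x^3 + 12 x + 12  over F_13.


Delta = -16(4 a^3 + 27 b^2) mod 13 = 9
-1728 * (4 a)^3 = -1728 * (4*12)^3 mod 13 = 1
j = 1 * 9^(-1) mod 13 = 3

j = 3 (mod 13)


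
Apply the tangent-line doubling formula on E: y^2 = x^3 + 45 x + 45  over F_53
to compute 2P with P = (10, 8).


Doubling: s = (3 x1^2 + a) / (2 y1)
s = (3*10^2 + 45) / (2*8) mod 53 = 5
x3 = s^2 - 2 x1 mod 53 = 5^2 - 2*10 = 5
y3 = s (x1 - x3) - y1 mod 53 = 5 * (10 - 5) - 8 = 17

2P = (5, 17)


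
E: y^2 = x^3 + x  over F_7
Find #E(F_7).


For each x in F_7, count y with y^2 = x^3 + 1 x + 0 mod 7:
  x = 0: RHS = 0, y in [0]  -> 1 point(s)
  x = 1: RHS = 2, y in [3, 4]  -> 2 point(s)
  x = 3: RHS = 2, y in [3, 4]  -> 2 point(s)
  x = 5: RHS = 4, y in [2, 5]  -> 2 point(s)
Affine points: 7. Add the point at infinity: total = 8.

#E(F_7) = 8


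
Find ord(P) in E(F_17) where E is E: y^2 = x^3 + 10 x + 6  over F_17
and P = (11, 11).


Compute successive multiples of P until we hit O:
  1P = (11, 11)
  2P = (10, 16)
  3P = (4, 5)
  4P = (1, 0)
  5P = (4, 12)
  6P = (10, 1)
  7P = (11, 6)
  8P = O

ord(P) = 8


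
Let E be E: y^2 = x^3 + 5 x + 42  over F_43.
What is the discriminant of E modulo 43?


4 a^3 + 27 b^2 = 4*5^3 + 27*42^2 = 500 + 47628 = 48128
Delta = -16 * (48128) = -770048
Delta mod 43 = 39

Delta = 39 (mod 43)


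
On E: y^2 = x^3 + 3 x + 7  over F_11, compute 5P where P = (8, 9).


k = 5 = 101_2 (binary, LSB first: 101)
Double-and-add from P = (8, 9):
  bit 0 = 1: acc = O + (8, 9) = (8, 9)
  bit 1 = 0: acc unchanged = (8, 9)
  bit 2 = 1: acc = (8, 9) + (5, 2) = (1, 0)

5P = (1, 0)


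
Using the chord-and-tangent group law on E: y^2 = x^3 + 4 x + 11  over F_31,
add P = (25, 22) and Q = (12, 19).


P != Q, so use the chord formula.
s = (y2 - y1) / (x2 - x1) = (28) / (18) mod 31 = 5
x3 = s^2 - x1 - x2 mod 31 = 5^2 - 25 - 12 = 19
y3 = s (x1 - x3) - y1 mod 31 = 5 * (25 - 19) - 22 = 8

P + Q = (19, 8)


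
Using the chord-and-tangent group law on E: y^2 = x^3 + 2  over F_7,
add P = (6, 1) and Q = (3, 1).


P != Q, so use the chord formula.
s = (y2 - y1) / (x2 - x1) = (0) / (4) mod 7 = 0
x3 = s^2 - x1 - x2 mod 7 = 0^2 - 6 - 3 = 5
y3 = s (x1 - x3) - y1 mod 7 = 0 * (6 - 5) - 1 = 6

P + Q = (5, 6)


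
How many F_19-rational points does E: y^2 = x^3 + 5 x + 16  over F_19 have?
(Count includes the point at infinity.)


For each x in F_19, count y with y^2 = x^3 + 5 x + 16 mod 19:
  x = 0: RHS = 16, y in [4, 15]  -> 2 point(s)
  x = 3: RHS = 1, y in [1, 18]  -> 2 point(s)
  x = 4: RHS = 5, y in [9, 10]  -> 2 point(s)
  x = 8: RHS = 17, y in [6, 13]  -> 2 point(s)
  x = 9: RHS = 11, y in [7, 12]  -> 2 point(s)
  x = 13: RHS = 17, y in [6, 13]  -> 2 point(s)
  x = 17: RHS = 17, y in [6, 13]  -> 2 point(s)
Affine points: 14. Add the point at infinity: total = 15.

#E(F_19) = 15


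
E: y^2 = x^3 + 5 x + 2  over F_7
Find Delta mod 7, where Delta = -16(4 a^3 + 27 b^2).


4 a^3 + 27 b^2 = 4*5^3 + 27*2^2 = 500 + 108 = 608
Delta = -16 * (608) = -9728
Delta mod 7 = 2

Delta = 2 (mod 7)


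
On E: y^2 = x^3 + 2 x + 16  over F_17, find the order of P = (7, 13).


Compute successive multiples of P until we hit O:
  1P = (7, 13)
  2P = (16, 8)
  3P = (9, 7)
  4P = (10, 13)
  5P = (0, 4)
  6P = (12, 0)
  7P = (0, 13)
  8P = (10, 4)
  ... (continuing to 12P)
  12P = O

ord(P) = 12


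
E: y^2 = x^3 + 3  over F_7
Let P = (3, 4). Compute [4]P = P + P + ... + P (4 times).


k = 4 = 100_2 (binary, LSB first: 001)
Double-and-add from P = (3, 4):
  bit 0 = 0: acc unchanged = O
  bit 1 = 0: acc unchanged = O
  bit 2 = 1: acc = O + (5, 3) = (5, 3)

4P = (5, 3)


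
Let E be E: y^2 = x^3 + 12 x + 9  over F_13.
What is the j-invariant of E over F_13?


Delta = -16(4 a^3 + 27 b^2) mod 13 = 3
-1728 * (4 a)^3 = -1728 * (4*12)^3 mod 13 = 1
j = 1 * 3^(-1) mod 13 = 9

j = 9 (mod 13)


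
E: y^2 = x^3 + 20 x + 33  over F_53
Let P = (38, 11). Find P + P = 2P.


Doubling: s = (3 x1^2 + a) / (2 y1)
s = (3*38^2 + 20) / (2*11) mod 53 = 34
x3 = s^2 - 2 x1 mod 53 = 34^2 - 2*38 = 20
y3 = s (x1 - x3) - y1 mod 53 = 34 * (38 - 20) - 11 = 18

2P = (20, 18)


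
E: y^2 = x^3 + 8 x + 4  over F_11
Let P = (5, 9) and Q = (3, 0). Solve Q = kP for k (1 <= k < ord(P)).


Enumerate multiples of P until we hit Q = (3, 0):
  1P = (5, 9)
  2P = (6, 9)
  3P = (0, 2)
  4P = (4, 10)
  5P = (3, 0)
Match found at i = 5.

k = 5


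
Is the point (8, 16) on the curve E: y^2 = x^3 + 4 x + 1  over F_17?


Check whether y^2 = x^3 + 4 x + 1 (mod 17) for (x, y) = (8, 16).
LHS: y^2 = 16^2 mod 17 = 1
RHS: x^3 + 4 x + 1 = 8^3 + 4*8 + 1 mod 17 = 1
LHS = RHS

Yes, on the curve


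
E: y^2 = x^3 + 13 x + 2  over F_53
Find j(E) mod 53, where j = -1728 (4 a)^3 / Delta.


Delta = -16(4 a^3 + 27 b^2) mod 53 = 22
-1728 * (4 a)^3 = -1728 * (4*13)^3 mod 53 = 32
j = 32 * 22^(-1) mod 53 = 40

j = 40 (mod 53)


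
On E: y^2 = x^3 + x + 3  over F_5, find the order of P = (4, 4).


Compute successive multiples of P until we hit O:
  1P = (4, 4)
  2P = (1, 0)
  3P = (4, 1)
  4P = O

ord(P) = 4


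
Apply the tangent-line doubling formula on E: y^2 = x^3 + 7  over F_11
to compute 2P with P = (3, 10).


Doubling: s = (3 x1^2 + a) / (2 y1)
s = (3*3^2 + 0) / (2*10) mod 11 = 3
x3 = s^2 - 2 x1 mod 11 = 3^2 - 2*3 = 3
y3 = s (x1 - x3) - y1 mod 11 = 3 * (3 - 3) - 10 = 1

2P = (3, 1)


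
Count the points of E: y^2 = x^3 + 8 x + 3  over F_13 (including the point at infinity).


For each x in F_13, count y with y^2 = x^3 + 8 x + 3 mod 13:
  x = 0: RHS = 3, y in [4, 9]  -> 2 point(s)
  x = 1: RHS = 12, y in [5, 8]  -> 2 point(s)
  x = 2: RHS = 1, y in [1, 12]  -> 2 point(s)
  x = 5: RHS = 12, y in [5, 8]  -> 2 point(s)
  x = 7: RHS = 12, y in [5, 8]  -> 2 point(s)
  x = 10: RHS = 4, y in [2, 11]  -> 2 point(s)
Affine points: 12. Add the point at infinity: total = 13.

#E(F_13) = 13


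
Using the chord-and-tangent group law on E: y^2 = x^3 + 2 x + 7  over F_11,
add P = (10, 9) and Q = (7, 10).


P != Q, so use the chord formula.
s = (y2 - y1) / (x2 - x1) = (1) / (8) mod 11 = 7
x3 = s^2 - x1 - x2 mod 11 = 7^2 - 10 - 7 = 10
y3 = s (x1 - x3) - y1 mod 11 = 7 * (10 - 10) - 9 = 2

P + Q = (10, 2)


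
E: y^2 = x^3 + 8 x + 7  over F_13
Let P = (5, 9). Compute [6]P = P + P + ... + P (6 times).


k = 6 = 110_2 (binary, LSB first: 011)
Double-and-add from P = (5, 9):
  bit 0 = 0: acc unchanged = O
  bit 1 = 1: acc = O + (4, 5) = (4, 5)
  bit 2 = 1: acc = (4, 5) + (1, 4) = (11, 10)

6P = (11, 10)


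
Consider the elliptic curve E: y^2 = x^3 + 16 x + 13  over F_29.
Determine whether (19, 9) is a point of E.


Check whether y^2 = x^3 + 16 x + 13 (mod 29) for (x, y) = (19, 9).
LHS: y^2 = 9^2 mod 29 = 23
RHS: x^3 + 16 x + 13 = 19^3 + 16*19 + 13 mod 29 = 13
LHS != RHS

No, not on the curve


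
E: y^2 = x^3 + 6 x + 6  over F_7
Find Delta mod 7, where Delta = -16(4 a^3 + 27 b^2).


4 a^3 + 27 b^2 = 4*6^3 + 27*6^2 = 864 + 972 = 1836
Delta = -16 * (1836) = -29376
Delta mod 7 = 3

Delta = 3 (mod 7)


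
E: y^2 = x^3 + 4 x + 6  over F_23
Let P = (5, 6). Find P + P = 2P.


Doubling: s = (3 x1^2 + a) / (2 y1)
s = (3*5^2 + 4) / (2*6) mod 23 = 20
x3 = s^2 - 2 x1 mod 23 = 20^2 - 2*5 = 22
y3 = s (x1 - x3) - y1 mod 23 = 20 * (5 - 22) - 6 = 22

2P = (22, 22)


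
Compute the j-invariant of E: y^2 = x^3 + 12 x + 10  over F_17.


Delta = -16(4 a^3 + 27 b^2) mod 17 = 7
-1728 * (4 a)^3 = -1728 * (4*12)^3 mod 17 = 8
j = 8 * 7^(-1) mod 17 = 6

j = 6 (mod 17)


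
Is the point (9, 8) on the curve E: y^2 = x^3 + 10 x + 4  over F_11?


Check whether y^2 = x^3 + 10 x + 4 (mod 11) for (x, y) = (9, 8).
LHS: y^2 = 8^2 mod 11 = 9
RHS: x^3 + 10 x + 4 = 9^3 + 10*9 + 4 mod 11 = 9
LHS = RHS

Yes, on the curve


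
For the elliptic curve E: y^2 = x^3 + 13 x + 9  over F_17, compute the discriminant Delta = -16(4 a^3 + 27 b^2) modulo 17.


4 a^3 + 27 b^2 = 4*13^3 + 27*9^2 = 8788 + 2187 = 10975
Delta = -16 * (10975) = -175600
Delta mod 17 = 10

Delta = 10 (mod 17)


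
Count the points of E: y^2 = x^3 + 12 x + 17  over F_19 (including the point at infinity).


For each x in F_19, count y with y^2 = x^3 + 12 x + 17 mod 19:
  x = 0: RHS = 17, y in [6, 13]  -> 2 point(s)
  x = 1: RHS = 11, y in [7, 12]  -> 2 point(s)
  x = 2: RHS = 11, y in [7, 12]  -> 2 point(s)
  x = 3: RHS = 4, y in [2, 17]  -> 2 point(s)
  x = 6: RHS = 1, y in [1, 18]  -> 2 point(s)
  x = 7: RHS = 7, y in [8, 11]  -> 2 point(s)
  x = 8: RHS = 17, y in [6, 13]  -> 2 point(s)
  x = 10: RHS = 16, y in [4, 15]  -> 2 point(s)
  x = 11: RHS = 17, y in [6, 13]  -> 2 point(s)
  x = 15: RHS = 0, y in [0]  -> 1 point(s)
  x = 16: RHS = 11, y in [7, 12]  -> 2 point(s)
  x = 17: RHS = 4, y in [2, 17]  -> 2 point(s)
  x = 18: RHS = 4, y in [2, 17]  -> 2 point(s)
Affine points: 25. Add the point at infinity: total = 26.

#E(F_19) = 26


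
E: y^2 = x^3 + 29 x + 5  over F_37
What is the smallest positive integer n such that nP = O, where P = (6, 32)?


Compute successive multiples of P until we hit O:
  1P = (6, 32)
  2P = (14, 11)
  3P = (21, 12)
  4P = (20, 36)
  5P = (36, 7)
  6P = (7, 12)
  7P = (17, 3)
  8P = (13, 10)
  ... (continuing to 22P)
  22P = O

ord(P) = 22


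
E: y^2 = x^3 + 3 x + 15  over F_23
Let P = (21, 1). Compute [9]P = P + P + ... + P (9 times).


k = 9 = 1001_2 (binary, LSB first: 1001)
Double-and-add from P = (21, 1):
  bit 0 = 1: acc = O + (21, 1) = (21, 1)
  bit 1 = 0: acc unchanged = (21, 1)
  bit 2 = 0: acc unchanged = (21, 1)
  bit 3 = 1: acc = (21, 1) + (9, 9) = (19, 13)

9P = (19, 13)


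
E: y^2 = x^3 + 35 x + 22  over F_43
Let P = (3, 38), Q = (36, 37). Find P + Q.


P != Q, so use the chord formula.
s = (y2 - y1) / (x2 - x1) = (42) / (33) mod 43 = 13
x3 = s^2 - x1 - x2 mod 43 = 13^2 - 3 - 36 = 1
y3 = s (x1 - x3) - y1 mod 43 = 13 * (3 - 1) - 38 = 31

P + Q = (1, 31)


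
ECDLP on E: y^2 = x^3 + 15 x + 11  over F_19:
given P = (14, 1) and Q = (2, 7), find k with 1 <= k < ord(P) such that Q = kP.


Enumerate multiples of P until we hit Q = (2, 7):
  1P = (14, 1)
  2P = (2, 7)
Match found at i = 2.

k = 2


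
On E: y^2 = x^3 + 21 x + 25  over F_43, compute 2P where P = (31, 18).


Doubling: s = (3 x1^2 + a) / (2 y1)
s = (3*31^2 + 21) / (2*18) mod 43 = 9
x3 = s^2 - 2 x1 mod 43 = 9^2 - 2*31 = 19
y3 = s (x1 - x3) - y1 mod 43 = 9 * (31 - 19) - 18 = 4

2P = (19, 4)


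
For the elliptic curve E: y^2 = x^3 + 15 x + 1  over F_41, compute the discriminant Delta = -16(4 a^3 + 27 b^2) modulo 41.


4 a^3 + 27 b^2 = 4*15^3 + 27*1^2 = 13500 + 27 = 13527
Delta = -16 * (13527) = -216432
Delta mod 41 = 7

Delta = 7 (mod 41)


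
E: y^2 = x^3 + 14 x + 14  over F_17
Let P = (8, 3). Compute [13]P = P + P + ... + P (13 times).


k = 13 = 1101_2 (binary, LSB first: 1011)
Double-and-add from P = (8, 3):
  bit 0 = 1: acc = O + (8, 3) = (8, 3)
  bit 1 = 0: acc unchanged = (8, 3)
  bit 2 = 1: acc = (8, 3) + (7, 9) = (4, 7)
  bit 3 = 1: acc = (4, 7) + (16, 4) = (13, 8)

13P = (13, 8)


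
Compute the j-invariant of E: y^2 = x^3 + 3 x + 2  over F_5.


Delta = -16(4 a^3 + 27 b^2) mod 5 = 4
-1728 * (4 a)^3 = -1728 * (4*3)^3 mod 5 = 1
j = 1 * 4^(-1) mod 5 = 4

j = 4 (mod 5)


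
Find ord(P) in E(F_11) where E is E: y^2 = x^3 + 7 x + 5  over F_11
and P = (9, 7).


Compute successive multiples of P until we hit O:
  1P = (9, 7)
  2P = (5, 0)
  3P = (9, 4)
  4P = O

ord(P) = 4


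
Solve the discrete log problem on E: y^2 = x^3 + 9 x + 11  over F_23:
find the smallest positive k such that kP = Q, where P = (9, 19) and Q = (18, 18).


Enumerate multiples of P until we hit Q = (18, 18):
  1P = (9, 19)
  2P = (14, 12)
  3P = (13, 5)
  4P = (19, 16)
  5P = (22, 1)
  6P = (21, 10)
  7P = (18, 5)
  8P = (20, 16)
  9P = (7, 16)
  10P = (15, 18)
  11P = (15, 5)
  12P = (7, 7)
  13P = (20, 7)
  14P = (18, 18)
Match found at i = 14.

k = 14


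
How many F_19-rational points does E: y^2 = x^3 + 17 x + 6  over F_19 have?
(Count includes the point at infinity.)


For each x in F_19, count y with y^2 = x^3 + 17 x + 6 mod 19:
  x = 0: RHS = 6, y in [5, 14]  -> 2 point(s)
  x = 1: RHS = 5, y in [9, 10]  -> 2 point(s)
  x = 4: RHS = 5, y in [9, 10]  -> 2 point(s)
  x = 5: RHS = 7, y in [8, 11]  -> 2 point(s)
  x = 6: RHS = 1, y in [1, 18]  -> 2 point(s)
  x = 10: RHS = 17, y in [6, 13]  -> 2 point(s)
  x = 11: RHS = 4, y in [2, 17]  -> 2 point(s)
  x = 12: RHS = 0, y in [0]  -> 1 point(s)
  x = 13: RHS = 11, y in [7, 12]  -> 2 point(s)
  x = 14: RHS = 5, y in [9, 10]  -> 2 point(s)
  x = 15: RHS = 7, y in [8, 11]  -> 2 point(s)
  x = 16: RHS = 4, y in [2, 17]  -> 2 point(s)
  x = 18: RHS = 7, y in [8, 11]  -> 2 point(s)
Affine points: 25. Add the point at infinity: total = 26.

#E(F_19) = 26
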